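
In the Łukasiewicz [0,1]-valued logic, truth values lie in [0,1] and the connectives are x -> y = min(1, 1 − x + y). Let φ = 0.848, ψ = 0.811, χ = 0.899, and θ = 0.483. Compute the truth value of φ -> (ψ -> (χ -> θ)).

0.925

χ -> θ = min(1, 1 − 0.899 + 0.483) = min(1, 0.584) = 0.584
ψ -> (χ -> θ) = min(1, 1 − 0.811 + 0.584) = min(1, 0.773) = 0.773
φ -> (ψ -> (χ -> θ)) = min(1, 1 − 0.848 + 0.773) = min(1, 0.925) = 0.925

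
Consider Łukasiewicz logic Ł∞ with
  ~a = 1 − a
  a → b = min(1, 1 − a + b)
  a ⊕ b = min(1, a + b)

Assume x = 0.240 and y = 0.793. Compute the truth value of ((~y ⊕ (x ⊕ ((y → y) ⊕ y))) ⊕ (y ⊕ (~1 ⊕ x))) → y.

0.793

~y = 1 − 0.793 = 0.207
y → y = min(1, 1 − 0.793 + 0.793) = min(1, 1.000) = 1.000
(y → y) ⊕ y = min(1, 1.000 + 0.793) = min(1, 1.793) = 1.000
x ⊕ ((y → y) ⊕ y) = min(1, 0.240 + 1.000) = min(1, 1.240) = 1.000
~y ⊕ (x ⊕ ((y → y) ⊕ y)) = min(1, 0.207 + 1.000) = min(1, 1.207) = 1.000
~1 = 1 − 1.000 = 0.000
~1 ⊕ x = min(1, 0.000 + 0.240) = min(1, 0.240) = 0.240
y ⊕ (~1 ⊕ x) = min(1, 0.793 + 0.240) = min(1, 1.033) = 1.000
(~y ⊕ (x ⊕ ((y → y) ⊕ y))) ⊕ (y ⊕ (~1 ⊕ x)) = min(1, 1.000 + 1.000) = min(1, 2.000) = 1.000
((~y ⊕ (x ⊕ ((y → y) ⊕ y))) ⊕ (y ⊕ (~1 ⊕ x))) → y = min(1, 1 − 1.000 + 0.793) = min(1, 0.793) = 0.793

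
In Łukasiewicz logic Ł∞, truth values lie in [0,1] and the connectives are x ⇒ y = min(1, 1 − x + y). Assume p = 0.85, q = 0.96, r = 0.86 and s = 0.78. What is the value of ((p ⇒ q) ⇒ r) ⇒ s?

0.92

p ⇒ q = min(1, 1 − 0.85 + 0.96) = min(1, 1.11) = 1.00
(p ⇒ q) ⇒ r = min(1, 1 − 1.00 + 0.86) = min(1, 0.86) = 0.86
((p ⇒ q) ⇒ r) ⇒ s = min(1, 1 − 0.86 + 0.78) = min(1, 0.92) = 0.92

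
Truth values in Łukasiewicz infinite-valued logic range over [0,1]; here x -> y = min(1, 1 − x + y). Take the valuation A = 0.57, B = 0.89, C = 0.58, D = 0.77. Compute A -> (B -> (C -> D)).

1.00

C -> D = min(1, 1 − 0.58 + 0.77) = min(1, 1.19) = 1.00
B -> (C -> D) = min(1, 1 − 0.89 + 1.00) = min(1, 1.11) = 1.00
A -> (B -> (C -> D)) = min(1, 1 − 0.57 + 1.00) = min(1, 1.43) = 1.00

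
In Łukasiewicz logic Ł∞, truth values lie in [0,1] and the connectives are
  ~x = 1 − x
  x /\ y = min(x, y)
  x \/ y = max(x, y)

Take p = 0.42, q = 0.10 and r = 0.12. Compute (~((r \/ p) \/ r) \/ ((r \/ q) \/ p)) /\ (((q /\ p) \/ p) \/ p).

0.42

r \/ p = max(0.12, 0.42) = 0.42
(r \/ p) \/ r = max(0.42, 0.12) = 0.42
~((r \/ p) \/ r) = 1 − 0.42 = 0.58
r \/ q = max(0.12, 0.10) = 0.12
(r \/ q) \/ p = max(0.12, 0.42) = 0.42
~((r \/ p) \/ r) \/ ((r \/ q) \/ p) = max(0.58, 0.42) = 0.58
q /\ p = min(0.10, 0.42) = 0.10
(q /\ p) \/ p = max(0.10, 0.42) = 0.42
((q /\ p) \/ p) \/ p = max(0.42, 0.42) = 0.42
(~((r \/ p) \/ r) \/ ((r \/ q) \/ p)) /\ (((q /\ p) \/ p) \/ p) = min(0.58, 0.42) = 0.42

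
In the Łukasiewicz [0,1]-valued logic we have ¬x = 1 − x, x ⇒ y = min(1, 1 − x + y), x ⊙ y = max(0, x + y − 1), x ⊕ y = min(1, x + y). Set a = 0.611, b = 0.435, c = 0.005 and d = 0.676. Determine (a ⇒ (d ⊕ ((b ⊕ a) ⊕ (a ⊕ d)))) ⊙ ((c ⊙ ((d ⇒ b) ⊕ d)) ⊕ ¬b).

b ⊕ a = min(1, 0.435 + 0.611) = min(1, 1.046) = 1.000
a ⊕ d = min(1, 0.611 + 0.676) = min(1, 1.287) = 1.000
(b ⊕ a) ⊕ (a ⊕ d) = min(1, 1.000 + 1.000) = min(1, 2.000) = 1.000
d ⊕ ((b ⊕ a) ⊕ (a ⊕ d)) = min(1, 0.676 + 1.000) = min(1, 1.676) = 1.000
a ⇒ (d ⊕ ((b ⊕ a) ⊕ (a ⊕ d))) = min(1, 1 − 0.611 + 1.000) = min(1, 1.389) = 1.000
d ⇒ b = min(1, 1 − 0.676 + 0.435) = min(1, 0.759) = 0.759
(d ⇒ b) ⊕ d = min(1, 0.759 + 0.676) = min(1, 1.435) = 1.000
c ⊙ ((d ⇒ b) ⊕ d) = max(0, 0.005 + 1.000 − 1) = max(0, 0.005) = 0.005
¬b = 1 − 0.435 = 0.565
(c ⊙ ((d ⇒ b) ⊕ d)) ⊕ ¬b = min(1, 0.005 + 0.565) = min(1, 0.570) = 0.570
(a ⇒ (d ⊕ ((b ⊕ a) ⊕ (a ⊕ d)))) ⊙ ((c ⊙ ((d ⇒ b) ⊕ d)) ⊕ ¬b) = max(0, 1.000 + 0.570 − 1) = max(0, 0.570) = 0.570

0.570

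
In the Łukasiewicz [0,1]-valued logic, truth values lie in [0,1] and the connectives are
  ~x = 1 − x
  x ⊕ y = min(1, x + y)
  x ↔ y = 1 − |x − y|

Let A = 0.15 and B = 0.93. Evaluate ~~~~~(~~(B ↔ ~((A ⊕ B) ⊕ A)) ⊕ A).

A ⊕ B = min(1, 0.15 + 0.93) = min(1, 1.08) = 1.00
(A ⊕ B) ⊕ A = min(1, 1.00 + 0.15) = min(1, 1.15) = 1.00
~((A ⊕ B) ⊕ A) = 1 − 1.00 = 0.00
B ↔ ~((A ⊕ B) ⊕ A) = 1 − |0.93 − 0.00| = 1 − 0.93 = 0.07
~(B ↔ ~((A ⊕ B) ⊕ A)) = 1 − 0.07 = 0.93
~~(B ↔ ~((A ⊕ B) ⊕ A)) = 1 − 0.93 = 0.07
~~(B ↔ ~((A ⊕ B) ⊕ A)) ⊕ A = min(1, 0.07 + 0.15) = min(1, 0.22) = 0.22
~(~~(B ↔ ~((A ⊕ B) ⊕ A)) ⊕ A) = 1 − 0.22 = 0.78
~~(~~(B ↔ ~((A ⊕ B) ⊕ A)) ⊕ A) = 1 − 0.78 = 0.22
~~~(~~(B ↔ ~((A ⊕ B) ⊕ A)) ⊕ A) = 1 − 0.22 = 0.78
~~~~(~~(B ↔ ~((A ⊕ B) ⊕ A)) ⊕ A) = 1 − 0.78 = 0.22
~~~~~(~~(B ↔ ~((A ⊕ B) ⊕ A)) ⊕ A) = 1 − 0.22 = 0.78

0.78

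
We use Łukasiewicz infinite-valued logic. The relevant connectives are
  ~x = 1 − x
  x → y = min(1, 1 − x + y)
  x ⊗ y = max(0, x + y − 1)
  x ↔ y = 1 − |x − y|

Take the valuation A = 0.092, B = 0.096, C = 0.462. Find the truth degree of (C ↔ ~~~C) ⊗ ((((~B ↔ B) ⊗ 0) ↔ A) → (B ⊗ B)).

0.016

~C = 1 − 0.462 = 0.538
~~C = 1 − 0.538 = 0.462
~~~C = 1 − 0.462 = 0.538
C ↔ ~~~C = 1 − |0.462 − 0.538| = 1 − 0.076 = 0.924
~B = 1 − 0.096 = 0.904
~B ↔ B = 1 − |0.904 − 0.096| = 1 − 0.808 = 0.192
(~B ↔ B) ⊗ 0 = max(0, 0.192 + 0.000 − 1) = max(0, -0.808) = 0.000
((~B ↔ B) ⊗ 0) ↔ A = 1 − |0.000 − 0.092| = 1 − 0.092 = 0.908
B ⊗ B = max(0, 0.096 + 0.096 − 1) = max(0, -0.808) = 0.000
(((~B ↔ B) ⊗ 0) ↔ A) → (B ⊗ B) = min(1, 1 − 0.908 + 0.000) = min(1, 0.092) = 0.092
(C ↔ ~~~C) ⊗ ((((~B ↔ B) ⊗ 0) ↔ A) → (B ⊗ B)) = max(0, 0.924 + 0.092 − 1) = max(0, 0.016) = 0.016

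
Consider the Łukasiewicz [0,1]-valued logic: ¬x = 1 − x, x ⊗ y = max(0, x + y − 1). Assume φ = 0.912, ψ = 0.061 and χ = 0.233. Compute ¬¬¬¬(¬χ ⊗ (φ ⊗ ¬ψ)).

¬χ = 1 − 0.233 = 0.767
¬ψ = 1 − 0.061 = 0.939
φ ⊗ ¬ψ = max(0, 0.912 + 0.939 − 1) = max(0, 0.851) = 0.851
¬χ ⊗ (φ ⊗ ¬ψ) = max(0, 0.767 + 0.851 − 1) = max(0, 0.618) = 0.618
¬(¬χ ⊗ (φ ⊗ ¬ψ)) = 1 − 0.618 = 0.382
¬¬(¬χ ⊗ (φ ⊗ ¬ψ)) = 1 − 0.382 = 0.618
¬¬¬(¬χ ⊗ (φ ⊗ ¬ψ)) = 1 − 0.618 = 0.382
¬¬¬¬(¬χ ⊗ (φ ⊗ ¬ψ)) = 1 − 0.382 = 0.618

0.618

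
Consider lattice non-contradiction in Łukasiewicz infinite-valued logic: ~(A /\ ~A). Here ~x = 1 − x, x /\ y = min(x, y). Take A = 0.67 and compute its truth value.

0.67

~A = 1 − 0.67 = 0.33
A /\ ~A = min(0.67, 0.33) = 0.33
~(A /\ ~A) = 1 − 0.33 = 0.67
(The value 0.67 < 1 shows this instance is not satisfied; not a Ł∞-tautology — its value is 1 − min(a, 1−a).)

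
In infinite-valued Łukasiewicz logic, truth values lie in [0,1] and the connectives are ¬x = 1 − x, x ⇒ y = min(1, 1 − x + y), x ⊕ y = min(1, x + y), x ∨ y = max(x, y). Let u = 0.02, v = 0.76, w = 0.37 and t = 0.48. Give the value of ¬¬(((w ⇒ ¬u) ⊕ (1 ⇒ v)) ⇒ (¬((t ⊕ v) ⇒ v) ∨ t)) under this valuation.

¬u = 1 − 0.02 = 0.98
w ⇒ ¬u = min(1, 1 − 0.37 + 0.98) = min(1, 1.61) = 1.00
1 ⇒ v = min(1, 1 − 1.00 + 0.76) = min(1, 0.76) = 0.76
(w ⇒ ¬u) ⊕ (1 ⇒ v) = min(1, 1.00 + 0.76) = min(1, 1.76) = 1.00
t ⊕ v = min(1, 0.48 + 0.76) = min(1, 1.24) = 1.00
(t ⊕ v) ⇒ v = min(1, 1 − 1.00 + 0.76) = min(1, 0.76) = 0.76
¬((t ⊕ v) ⇒ v) = 1 − 0.76 = 0.24
¬((t ⊕ v) ⇒ v) ∨ t = max(0.24, 0.48) = 0.48
((w ⇒ ¬u) ⊕ (1 ⇒ v)) ⇒ (¬((t ⊕ v) ⇒ v) ∨ t) = min(1, 1 − 1.00 + 0.48) = min(1, 0.48) = 0.48
¬(((w ⇒ ¬u) ⊕ (1 ⇒ v)) ⇒ (¬((t ⊕ v) ⇒ v) ∨ t)) = 1 − 0.48 = 0.52
¬¬(((w ⇒ ¬u) ⊕ (1 ⇒ v)) ⇒ (¬((t ⊕ v) ⇒ v) ∨ t)) = 1 − 0.52 = 0.48

0.48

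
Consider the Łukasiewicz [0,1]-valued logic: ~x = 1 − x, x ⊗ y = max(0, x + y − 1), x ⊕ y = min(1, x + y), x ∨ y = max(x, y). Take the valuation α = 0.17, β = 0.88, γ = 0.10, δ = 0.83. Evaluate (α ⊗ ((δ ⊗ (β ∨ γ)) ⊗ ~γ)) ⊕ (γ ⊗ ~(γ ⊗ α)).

β ∨ γ = max(0.88, 0.10) = 0.88
δ ⊗ (β ∨ γ) = max(0, 0.83 + 0.88 − 1) = max(0, 0.71) = 0.71
~γ = 1 − 0.10 = 0.90
(δ ⊗ (β ∨ γ)) ⊗ ~γ = max(0, 0.71 + 0.90 − 1) = max(0, 0.61) = 0.61
α ⊗ ((δ ⊗ (β ∨ γ)) ⊗ ~γ) = max(0, 0.17 + 0.61 − 1) = max(0, -0.22) = 0.00
γ ⊗ α = max(0, 0.10 + 0.17 − 1) = max(0, -0.73) = 0.00
~(γ ⊗ α) = 1 − 0.00 = 1.00
γ ⊗ ~(γ ⊗ α) = max(0, 0.10 + 1.00 − 1) = max(0, 0.10) = 0.10
(α ⊗ ((δ ⊗ (β ∨ γ)) ⊗ ~γ)) ⊕ (γ ⊗ ~(γ ⊗ α)) = min(1, 0.00 + 0.10) = min(1, 0.10) = 0.10

0.10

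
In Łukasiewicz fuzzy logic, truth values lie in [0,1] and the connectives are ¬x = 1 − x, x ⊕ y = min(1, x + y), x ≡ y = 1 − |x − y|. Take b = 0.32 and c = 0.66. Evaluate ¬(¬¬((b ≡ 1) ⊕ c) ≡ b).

0.66

b ≡ 1 = 1 − |0.32 − 1.00| = 1 − 0.68 = 0.32
(b ≡ 1) ⊕ c = min(1, 0.32 + 0.66) = min(1, 0.98) = 0.98
¬((b ≡ 1) ⊕ c) = 1 − 0.98 = 0.02
¬¬((b ≡ 1) ⊕ c) = 1 − 0.02 = 0.98
¬¬((b ≡ 1) ⊕ c) ≡ b = 1 − |0.98 − 0.32| = 1 − 0.66 = 0.34
¬(¬¬((b ≡ 1) ⊕ c) ≡ b) = 1 − 0.34 = 0.66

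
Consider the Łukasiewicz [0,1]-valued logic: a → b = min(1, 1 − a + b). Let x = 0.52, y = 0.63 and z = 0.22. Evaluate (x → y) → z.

0.22

x → y = min(1, 1 − 0.52 + 0.63) = min(1, 1.11) = 1.00
(x → y) → z = min(1, 1 − 1.00 + 0.22) = min(1, 0.22) = 0.22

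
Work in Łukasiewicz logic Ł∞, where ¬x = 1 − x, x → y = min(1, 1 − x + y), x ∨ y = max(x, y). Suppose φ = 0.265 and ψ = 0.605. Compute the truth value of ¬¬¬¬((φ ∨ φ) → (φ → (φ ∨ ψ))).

φ ∨ φ = max(0.265, 0.265) = 0.265
φ ∨ ψ = max(0.265, 0.605) = 0.605
φ → (φ ∨ ψ) = min(1, 1 − 0.265 + 0.605) = min(1, 1.340) = 1.000
(φ ∨ φ) → (φ → (φ ∨ ψ)) = min(1, 1 − 0.265 + 1.000) = min(1, 1.735) = 1.000
¬((φ ∨ φ) → (φ → (φ ∨ ψ))) = 1 − 1.000 = 0.000
¬¬((φ ∨ φ) → (φ → (φ ∨ ψ))) = 1 − 0.000 = 1.000
¬¬¬((φ ∨ φ) → (φ → (φ ∨ ψ))) = 1 − 1.000 = 0.000
¬¬¬¬((φ ∨ φ) → (φ → (φ ∨ ψ))) = 1 − 0.000 = 1.000

1.000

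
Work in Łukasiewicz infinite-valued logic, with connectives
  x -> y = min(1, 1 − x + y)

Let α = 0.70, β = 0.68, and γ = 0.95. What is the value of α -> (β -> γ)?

β -> γ = min(1, 1 − 0.68 + 0.95) = min(1, 1.27) = 1.00
α -> (β -> γ) = min(1, 1 − 0.70 + 1.00) = min(1, 1.30) = 1.00

1.00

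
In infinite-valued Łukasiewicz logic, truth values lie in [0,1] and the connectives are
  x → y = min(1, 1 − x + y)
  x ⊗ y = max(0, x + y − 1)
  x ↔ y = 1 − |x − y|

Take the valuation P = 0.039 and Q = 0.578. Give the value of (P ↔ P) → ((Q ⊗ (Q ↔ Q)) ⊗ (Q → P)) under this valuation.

0.039

P ↔ P = 1 − |0.039 − 0.039| = 1 − 0.000 = 1.000
Q ↔ Q = 1 − |0.578 − 0.578| = 1 − 0.000 = 1.000
Q ⊗ (Q ↔ Q) = max(0, 0.578 + 1.000 − 1) = max(0, 0.578) = 0.578
Q → P = min(1, 1 − 0.578 + 0.039) = min(1, 0.461) = 0.461
(Q ⊗ (Q ↔ Q)) ⊗ (Q → P) = max(0, 0.578 + 0.461 − 1) = max(0, 0.039) = 0.039
(P ↔ P) → ((Q ⊗ (Q ↔ Q)) ⊗ (Q → P)) = min(1, 1 − 1.000 + 0.039) = min(1, 0.039) = 0.039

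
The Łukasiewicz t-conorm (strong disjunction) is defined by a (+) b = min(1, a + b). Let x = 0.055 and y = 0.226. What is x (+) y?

0.281

x (+) y = min(1, 0.055 + 0.226) = min(1, 0.281) = 0.281
For comparison, the Gödel t-conorm max(a, b) would give 0.226.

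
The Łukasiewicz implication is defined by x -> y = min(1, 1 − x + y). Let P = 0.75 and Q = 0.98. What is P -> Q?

P -> Q = min(1, 1 − 0.75 + 0.98) = min(1, 1.23) = 1.00
For comparison, the Gödel implication (1 if x ≤ y else y) would give 1.00.

1.00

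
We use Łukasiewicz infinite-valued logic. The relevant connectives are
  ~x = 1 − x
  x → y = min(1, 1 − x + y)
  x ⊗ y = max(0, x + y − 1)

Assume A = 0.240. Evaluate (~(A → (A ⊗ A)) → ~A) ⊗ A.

0.240

A ⊗ A = max(0, 0.240 + 0.240 − 1) = max(0, -0.520) = 0.000
A → (A ⊗ A) = min(1, 1 − 0.240 + 0.000) = min(1, 0.760) = 0.760
~(A → (A ⊗ A)) = 1 − 0.760 = 0.240
~A = 1 − 0.240 = 0.760
~(A → (A ⊗ A)) → ~A = min(1, 1 − 0.240 + 0.760) = min(1, 1.520) = 1.000
(~(A → (A ⊗ A)) → ~A) ⊗ A = max(0, 1.000 + 0.240 − 1) = max(0, 0.240) = 0.240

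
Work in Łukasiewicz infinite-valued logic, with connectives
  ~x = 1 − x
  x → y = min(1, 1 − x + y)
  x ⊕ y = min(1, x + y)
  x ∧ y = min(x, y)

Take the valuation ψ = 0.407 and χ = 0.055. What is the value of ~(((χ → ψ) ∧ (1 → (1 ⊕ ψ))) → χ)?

χ → ψ = min(1, 1 − 0.055 + 0.407) = min(1, 1.352) = 1.000
1 ⊕ ψ = min(1, 1.000 + 0.407) = min(1, 1.407) = 1.000
1 → (1 ⊕ ψ) = min(1, 1 − 1.000 + 1.000) = min(1, 1.000) = 1.000
(χ → ψ) ∧ (1 → (1 ⊕ ψ)) = min(1.000, 1.000) = 1.000
((χ → ψ) ∧ (1 → (1 ⊕ ψ))) → χ = min(1, 1 − 1.000 + 0.055) = min(1, 0.055) = 0.055
~(((χ → ψ) ∧ (1 → (1 ⊕ ψ))) → χ) = 1 − 0.055 = 0.945

0.945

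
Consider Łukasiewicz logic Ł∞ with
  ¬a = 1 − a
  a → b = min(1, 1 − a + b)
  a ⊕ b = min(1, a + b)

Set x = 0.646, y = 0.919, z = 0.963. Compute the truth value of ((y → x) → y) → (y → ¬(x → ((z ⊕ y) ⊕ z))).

0.081

y → x = min(1, 1 − 0.919 + 0.646) = min(1, 0.727) = 0.727
(y → x) → y = min(1, 1 − 0.727 + 0.919) = min(1, 1.192) = 1.000
z ⊕ y = min(1, 0.963 + 0.919) = min(1, 1.882) = 1.000
(z ⊕ y) ⊕ z = min(1, 1.000 + 0.963) = min(1, 1.963) = 1.000
x → ((z ⊕ y) ⊕ z) = min(1, 1 − 0.646 + 1.000) = min(1, 1.354) = 1.000
¬(x → ((z ⊕ y) ⊕ z)) = 1 − 1.000 = 0.000
y → ¬(x → ((z ⊕ y) ⊕ z)) = min(1, 1 − 0.919 + 0.000) = min(1, 0.081) = 0.081
((y → x) → y) → (y → ¬(x → ((z ⊕ y) ⊕ z))) = min(1, 1 − 1.000 + 0.081) = min(1, 0.081) = 0.081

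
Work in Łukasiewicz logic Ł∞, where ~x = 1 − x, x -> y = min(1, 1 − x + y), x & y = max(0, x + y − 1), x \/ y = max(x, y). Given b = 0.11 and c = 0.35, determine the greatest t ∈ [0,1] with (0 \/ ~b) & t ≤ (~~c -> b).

0.87

~b = 1 − 0.11 = 0.89
0 \/ ~b = max(0.00, 0.89) = 0.89
So the left factor is 0 \/ ~b = 0.89.
~c = 1 − 0.35 = 0.65
~~c = 1 − 0.65 = 0.35
~~c -> b = min(1, 1 − 0.35 + 0.11) = min(1, 0.76) = 0.76
So the right-hand bound is ~~c -> b = 0.76.
The residuum of the Łukasiewicz t-norm gives the supremum: min(1, 1 − 0.89 + 0.76).
1 − 0.89 + 0.76 = 0.87, so t = min(1, 0.87) = 0.87.
Check: 0.89 & 0.87 = max(0, 0.76) = 0.76 ≤ 0.76.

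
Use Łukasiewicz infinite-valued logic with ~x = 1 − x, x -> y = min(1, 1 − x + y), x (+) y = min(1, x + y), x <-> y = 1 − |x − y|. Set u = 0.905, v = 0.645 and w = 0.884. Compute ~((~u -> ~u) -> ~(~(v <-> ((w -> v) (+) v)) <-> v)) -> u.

~u = 1 − 0.905 = 0.095
~u -> ~u = min(1, 1 − 0.095 + 0.095) = min(1, 1.000) = 1.000
w -> v = min(1, 1 − 0.884 + 0.645) = min(1, 0.761) = 0.761
(w -> v) (+) v = min(1, 0.761 + 0.645) = min(1, 1.406) = 1.000
v <-> ((w -> v) (+) v) = 1 − |0.645 − 1.000| = 1 − 0.355 = 0.645
~(v <-> ((w -> v) (+) v)) = 1 − 0.645 = 0.355
~(v <-> ((w -> v) (+) v)) <-> v = 1 − |0.355 − 0.645| = 1 − 0.290 = 0.710
~(~(v <-> ((w -> v) (+) v)) <-> v) = 1 − 0.710 = 0.290
(~u -> ~u) -> ~(~(v <-> ((w -> v) (+) v)) <-> v) = min(1, 1 − 1.000 + 0.290) = min(1, 0.290) = 0.290
~((~u -> ~u) -> ~(~(v <-> ((w -> v) (+) v)) <-> v)) = 1 − 0.290 = 0.710
~((~u -> ~u) -> ~(~(v <-> ((w -> v) (+) v)) <-> v)) -> u = min(1, 1 − 0.710 + 0.905) = min(1, 1.195) = 1.000

1.000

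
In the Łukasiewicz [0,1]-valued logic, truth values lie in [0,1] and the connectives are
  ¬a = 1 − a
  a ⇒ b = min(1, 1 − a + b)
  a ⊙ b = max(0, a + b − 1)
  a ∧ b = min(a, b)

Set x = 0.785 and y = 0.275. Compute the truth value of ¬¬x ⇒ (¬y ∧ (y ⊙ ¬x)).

¬x = 1 − 0.785 = 0.215
¬¬x = 1 − 0.215 = 0.785
¬y = 1 − 0.275 = 0.725
y ⊙ ¬x = max(0, 0.275 + 0.215 − 1) = max(0, -0.510) = 0.000
¬y ∧ (y ⊙ ¬x) = min(0.725, 0.000) = 0.000
¬¬x ⇒ (¬y ∧ (y ⊙ ¬x)) = min(1, 1 − 0.785 + 0.000) = min(1, 0.215) = 0.215

0.215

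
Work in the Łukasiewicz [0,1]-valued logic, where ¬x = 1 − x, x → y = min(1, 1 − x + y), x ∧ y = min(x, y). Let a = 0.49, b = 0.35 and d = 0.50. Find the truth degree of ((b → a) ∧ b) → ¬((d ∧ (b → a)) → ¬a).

0.65

b → a = min(1, 1 − 0.35 + 0.49) = min(1, 1.14) = 1.00
(b → a) ∧ b = min(1.00, 0.35) = 0.35
d ∧ (b → a) = min(0.50, 1.00) = 0.50
¬a = 1 − 0.49 = 0.51
(d ∧ (b → a)) → ¬a = min(1, 1 − 0.50 + 0.51) = min(1, 1.01) = 1.00
¬((d ∧ (b → a)) → ¬a) = 1 − 1.00 = 0.00
((b → a) ∧ b) → ¬((d ∧ (b → a)) → ¬a) = min(1, 1 − 0.35 + 0.00) = min(1, 0.65) = 0.65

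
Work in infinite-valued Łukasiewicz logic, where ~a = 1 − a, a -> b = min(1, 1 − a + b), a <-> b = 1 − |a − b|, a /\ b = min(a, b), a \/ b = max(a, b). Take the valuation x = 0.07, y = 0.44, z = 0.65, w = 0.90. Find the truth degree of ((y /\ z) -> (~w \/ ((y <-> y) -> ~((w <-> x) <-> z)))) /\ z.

0.65

y /\ z = min(0.44, 0.65) = 0.44
~w = 1 − 0.90 = 0.10
y <-> y = 1 − |0.44 − 0.44| = 1 − 0.00 = 1.00
w <-> x = 1 − |0.90 − 0.07| = 1 − 0.83 = 0.17
(w <-> x) <-> z = 1 − |0.17 − 0.65| = 1 − 0.48 = 0.52
~((w <-> x) <-> z) = 1 − 0.52 = 0.48
(y <-> y) -> ~((w <-> x) <-> z) = min(1, 1 − 1.00 + 0.48) = min(1, 0.48) = 0.48
~w \/ ((y <-> y) -> ~((w <-> x) <-> z)) = max(0.10, 0.48) = 0.48
(y /\ z) -> (~w \/ ((y <-> y) -> ~((w <-> x) <-> z))) = min(1, 1 − 0.44 + 0.48) = min(1, 1.04) = 1.00
((y /\ z) -> (~w \/ ((y <-> y) -> ~((w <-> x) <-> z)))) /\ z = min(1.00, 0.65) = 0.65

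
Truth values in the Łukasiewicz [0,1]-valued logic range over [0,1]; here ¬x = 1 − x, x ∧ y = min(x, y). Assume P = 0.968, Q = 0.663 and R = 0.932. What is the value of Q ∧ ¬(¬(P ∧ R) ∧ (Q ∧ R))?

0.663

P ∧ R = min(0.968, 0.932) = 0.932
¬(P ∧ R) = 1 − 0.932 = 0.068
Q ∧ R = min(0.663, 0.932) = 0.663
¬(P ∧ R) ∧ (Q ∧ R) = min(0.068, 0.663) = 0.068
¬(¬(P ∧ R) ∧ (Q ∧ R)) = 1 − 0.068 = 0.932
Q ∧ ¬(¬(P ∧ R) ∧ (Q ∧ R)) = min(0.663, 0.932) = 0.663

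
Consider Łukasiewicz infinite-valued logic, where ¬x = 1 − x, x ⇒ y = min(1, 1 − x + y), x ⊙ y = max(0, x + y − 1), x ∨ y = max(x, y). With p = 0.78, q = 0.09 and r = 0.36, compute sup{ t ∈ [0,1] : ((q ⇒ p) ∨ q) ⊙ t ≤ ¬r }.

0.64

q ⇒ p = min(1, 1 − 0.09 + 0.78) = min(1, 1.69) = 1.00
(q ⇒ p) ∨ q = max(1.00, 0.09) = 1.00
So the left factor is (q ⇒ p) ∨ q = 1.00.
¬r = 1 − 0.36 = 0.64
So the right-hand bound is ¬r = 0.64.
The residuum of the Łukasiewicz t-norm gives the supremum: min(1, 1 − 1.00 + 0.64).
1 − 1.00 + 0.64 = 0.64, so t = min(1, 0.64) = 0.64.
Check: 1.00 ⊙ 0.64 = max(0, 0.64) = 0.64 ≤ 0.64.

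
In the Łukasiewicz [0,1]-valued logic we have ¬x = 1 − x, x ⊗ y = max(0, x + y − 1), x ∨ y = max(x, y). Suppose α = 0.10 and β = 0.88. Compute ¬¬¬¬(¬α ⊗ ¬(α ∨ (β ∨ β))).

0.02

¬α = 1 − 0.10 = 0.90
β ∨ β = max(0.88, 0.88) = 0.88
α ∨ (β ∨ β) = max(0.10, 0.88) = 0.88
¬(α ∨ (β ∨ β)) = 1 − 0.88 = 0.12
¬α ⊗ ¬(α ∨ (β ∨ β)) = max(0, 0.90 + 0.12 − 1) = max(0, 0.02) = 0.02
¬(¬α ⊗ ¬(α ∨ (β ∨ β))) = 1 − 0.02 = 0.98
¬¬(¬α ⊗ ¬(α ∨ (β ∨ β))) = 1 − 0.98 = 0.02
¬¬¬(¬α ⊗ ¬(α ∨ (β ∨ β))) = 1 − 0.02 = 0.98
¬¬¬¬(¬α ⊗ ¬(α ∨ (β ∨ β))) = 1 − 0.98 = 0.02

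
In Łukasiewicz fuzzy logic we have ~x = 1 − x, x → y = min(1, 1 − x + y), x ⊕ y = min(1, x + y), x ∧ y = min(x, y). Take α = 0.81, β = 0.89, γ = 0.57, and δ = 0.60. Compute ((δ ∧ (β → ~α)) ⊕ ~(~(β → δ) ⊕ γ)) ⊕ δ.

~α = 1 − 0.81 = 0.19
β → ~α = min(1, 1 − 0.89 + 0.19) = min(1, 0.30) = 0.30
δ ∧ (β → ~α) = min(0.60, 0.30) = 0.30
β → δ = min(1, 1 − 0.89 + 0.60) = min(1, 0.71) = 0.71
~(β → δ) = 1 − 0.71 = 0.29
~(β → δ) ⊕ γ = min(1, 0.29 + 0.57) = min(1, 0.86) = 0.86
~(~(β → δ) ⊕ γ) = 1 − 0.86 = 0.14
(δ ∧ (β → ~α)) ⊕ ~(~(β → δ) ⊕ γ) = min(1, 0.30 + 0.14) = min(1, 0.44) = 0.44
((δ ∧ (β → ~α)) ⊕ ~(~(β → δ) ⊕ γ)) ⊕ δ = min(1, 0.44 + 0.60) = min(1, 1.04) = 1.00

1.00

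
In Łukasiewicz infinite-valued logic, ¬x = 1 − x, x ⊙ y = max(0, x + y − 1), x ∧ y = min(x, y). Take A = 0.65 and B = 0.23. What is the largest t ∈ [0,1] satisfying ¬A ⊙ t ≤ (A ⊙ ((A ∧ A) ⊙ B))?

¬A = 1 − 0.65 = 0.35
So the left factor is ¬A = 0.35.
A ∧ A = min(0.65, 0.65) = 0.65
(A ∧ A) ⊙ B = max(0, 0.65 + 0.23 − 1) = max(0, -0.12) = 0.00
A ⊙ ((A ∧ A) ⊙ B) = max(0, 0.65 + 0.00 − 1) = max(0, -0.35) = 0.00
So the right-hand bound is A ⊙ ((A ∧ A) ⊙ B) = 0.00.
The residuum of the Łukasiewicz t-norm gives the supremum: min(1, 1 − 0.35 + 0.00).
1 − 0.35 + 0.00 = 0.65, so t = min(1, 0.65) = 0.65.
Check: 0.35 ⊙ 0.65 = max(0, 0.00) = 0.00 ≤ 0.00.

0.65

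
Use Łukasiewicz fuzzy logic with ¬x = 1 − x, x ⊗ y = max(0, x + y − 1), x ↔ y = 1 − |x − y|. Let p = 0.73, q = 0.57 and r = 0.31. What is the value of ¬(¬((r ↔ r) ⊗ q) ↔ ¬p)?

r ↔ r = 1 − |0.31 − 0.31| = 1 − 0.00 = 1.00
(r ↔ r) ⊗ q = max(0, 1.00 + 0.57 − 1) = max(0, 0.57) = 0.57
¬((r ↔ r) ⊗ q) = 1 − 0.57 = 0.43
¬p = 1 − 0.73 = 0.27
¬((r ↔ r) ⊗ q) ↔ ¬p = 1 − |0.43 − 0.27| = 1 − 0.16 = 0.84
¬(¬((r ↔ r) ⊗ q) ↔ ¬p) = 1 − 0.84 = 0.16

0.16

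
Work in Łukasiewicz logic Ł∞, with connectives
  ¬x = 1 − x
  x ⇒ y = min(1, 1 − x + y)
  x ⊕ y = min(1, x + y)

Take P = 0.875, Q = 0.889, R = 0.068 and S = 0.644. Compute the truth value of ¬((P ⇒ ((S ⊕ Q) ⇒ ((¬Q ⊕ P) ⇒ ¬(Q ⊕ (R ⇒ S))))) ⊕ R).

0.793

S ⊕ Q = min(1, 0.644 + 0.889) = min(1, 1.533) = 1.000
¬Q = 1 − 0.889 = 0.111
¬Q ⊕ P = min(1, 0.111 + 0.875) = min(1, 0.986) = 0.986
R ⇒ S = min(1, 1 − 0.068 + 0.644) = min(1, 1.576) = 1.000
Q ⊕ (R ⇒ S) = min(1, 0.889 + 1.000) = min(1, 1.889) = 1.000
¬(Q ⊕ (R ⇒ S)) = 1 − 1.000 = 0.000
(¬Q ⊕ P) ⇒ ¬(Q ⊕ (R ⇒ S)) = min(1, 1 − 0.986 + 0.000) = min(1, 0.014) = 0.014
(S ⊕ Q) ⇒ ((¬Q ⊕ P) ⇒ ¬(Q ⊕ (R ⇒ S))) = min(1, 1 − 1.000 + 0.014) = min(1, 0.014) = 0.014
P ⇒ ((S ⊕ Q) ⇒ ((¬Q ⊕ P) ⇒ ¬(Q ⊕ (R ⇒ S)))) = min(1, 1 − 0.875 + 0.014) = min(1, 0.139) = 0.139
(P ⇒ ((S ⊕ Q) ⇒ ((¬Q ⊕ P) ⇒ ¬(Q ⊕ (R ⇒ S))))) ⊕ R = min(1, 0.139 + 0.068) = min(1, 0.207) = 0.207
¬((P ⇒ ((S ⊕ Q) ⇒ ((¬Q ⊕ P) ⇒ ¬(Q ⊕ (R ⇒ S))))) ⊕ R) = 1 − 0.207 = 0.793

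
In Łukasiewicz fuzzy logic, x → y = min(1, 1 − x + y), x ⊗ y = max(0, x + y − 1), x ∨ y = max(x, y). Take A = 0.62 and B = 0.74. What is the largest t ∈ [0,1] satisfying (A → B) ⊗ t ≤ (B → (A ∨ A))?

A → B = min(1, 1 − 0.62 + 0.74) = min(1, 1.12) = 1.00
So the left factor is A → B = 1.00.
A ∨ A = max(0.62, 0.62) = 0.62
B → (A ∨ A) = min(1, 1 − 0.74 + 0.62) = min(1, 0.88) = 0.88
So the right-hand bound is B → (A ∨ A) = 0.88.
The residuum of the Łukasiewicz t-norm gives the supremum: min(1, 1 − 1.00 + 0.88).
1 − 1.00 + 0.88 = 0.88, so t = min(1, 0.88) = 0.88.
Check: 1.00 ⊗ 0.88 = max(0, 0.88) = 0.88 ≤ 0.88.

0.88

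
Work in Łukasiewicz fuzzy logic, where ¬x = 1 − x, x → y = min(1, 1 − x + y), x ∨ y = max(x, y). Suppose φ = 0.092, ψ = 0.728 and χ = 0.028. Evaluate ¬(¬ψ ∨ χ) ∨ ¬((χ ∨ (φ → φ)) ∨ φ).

¬ψ = 1 − 0.728 = 0.272
¬ψ ∨ χ = max(0.272, 0.028) = 0.272
¬(¬ψ ∨ χ) = 1 − 0.272 = 0.728
φ → φ = min(1, 1 − 0.092 + 0.092) = min(1, 1.000) = 1.000
χ ∨ (φ → φ) = max(0.028, 1.000) = 1.000
(χ ∨ (φ → φ)) ∨ φ = max(1.000, 0.092) = 1.000
¬((χ ∨ (φ → φ)) ∨ φ) = 1 − 1.000 = 0.000
¬(¬ψ ∨ χ) ∨ ¬((χ ∨ (φ → φ)) ∨ φ) = max(0.728, 0.000) = 0.728

0.728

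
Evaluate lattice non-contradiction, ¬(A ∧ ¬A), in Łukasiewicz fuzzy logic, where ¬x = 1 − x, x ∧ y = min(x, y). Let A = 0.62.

0.62

¬A = 1 − 0.62 = 0.38
A ∧ ¬A = min(0.62, 0.38) = 0.38
¬(A ∧ ¬A) = 1 − 0.38 = 0.62
(The value 0.62 < 1 shows this instance is not satisfied; not a Ł∞-tautology — its value is 1 − min(a, 1−a).)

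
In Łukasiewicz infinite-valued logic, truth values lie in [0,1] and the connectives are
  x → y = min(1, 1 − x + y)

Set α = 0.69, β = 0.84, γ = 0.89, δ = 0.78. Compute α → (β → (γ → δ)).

γ → δ = min(1, 1 − 0.89 + 0.78) = min(1, 0.89) = 0.89
β → (γ → δ) = min(1, 1 − 0.84 + 0.89) = min(1, 1.05) = 1.00
α → (β → (γ → δ)) = min(1, 1 − 0.69 + 1.00) = min(1, 1.31) = 1.00

1.00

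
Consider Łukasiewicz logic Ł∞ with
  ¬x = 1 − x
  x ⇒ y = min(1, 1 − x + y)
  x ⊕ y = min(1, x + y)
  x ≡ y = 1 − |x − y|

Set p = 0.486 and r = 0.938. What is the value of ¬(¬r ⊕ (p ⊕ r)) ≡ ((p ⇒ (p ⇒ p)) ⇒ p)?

0.514

¬r = 1 − 0.938 = 0.062
p ⊕ r = min(1, 0.486 + 0.938) = min(1, 1.424) = 1.000
¬r ⊕ (p ⊕ r) = min(1, 0.062 + 1.000) = min(1, 1.062) = 1.000
¬(¬r ⊕ (p ⊕ r)) = 1 − 1.000 = 0.000
p ⇒ p = min(1, 1 − 0.486 + 0.486) = min(1, 1.000) = 1.000
p ⇒ (p ⇒ p) = min(1, 1 − 0.486 + 1.000) = min(1, 1.514) = 1.000
(p ⇒ (p ⇒ p)) ⇒ p = min(1, 1 − 1.000 + 0.486) = min(1, 0.486) = 0.486
¬(¬r ⊕ (p ⊕ r)) ≡ ((p ⇒ (p ⇒ p)) ⇒ p) = 1 − |0.000 − 0.486| = 1 − 0.486 = 0.514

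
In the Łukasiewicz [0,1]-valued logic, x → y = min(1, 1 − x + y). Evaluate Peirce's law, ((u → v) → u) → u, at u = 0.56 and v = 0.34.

0.78

u → v = min(1, 1 − 0.56 + 0.34) = min(1, 0.78) = 0.78
(u → v) → u = min(1, 1 − 0.78 + 0.56) = min(1, 0.78) = 0.78
((u → v) → u) → u = min(1, 1 − 0.78 + 0.56) = min(1, 0.78) = 0.78
(The value 0.78 < 1 shows this instance is not satisfied; not a Ł∞-tautology in general.)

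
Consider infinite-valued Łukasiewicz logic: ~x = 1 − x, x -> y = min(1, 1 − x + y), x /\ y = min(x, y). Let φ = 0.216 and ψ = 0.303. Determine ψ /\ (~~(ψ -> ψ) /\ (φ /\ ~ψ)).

ψ -> ψ = min(1, 1 − 0.303 + 0.303) = min(1, 1.000) = 1.000
~(ψ -> ψ) = 1 − 1.000 = 0.000
~~(ψ -> ψ) = 1 − 0.000 = 1.000
~ψ = 1 − 0.303 = 0.697
φ /\ ~ψ = min(0.216, 0.697) = 0.216
~~(ψ -> ψ) /\ (φ /\ ~ψ) = min(1.000, 0.216) = 0.216
ψ /\ (~~(ψ -> ψ) /\ (φ /\ ~ψ)) = min(0.303, 0.216) = 0.216

0.216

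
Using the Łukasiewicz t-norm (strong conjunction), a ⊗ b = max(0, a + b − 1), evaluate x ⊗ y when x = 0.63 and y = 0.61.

0.24

x ⊗ y = max(0, 0.63 + 0.61 − 1) = max(0, 0.24) = 0.24
For comparison, the Gödel (minimum) t-norm min(a, b) would give 0.61.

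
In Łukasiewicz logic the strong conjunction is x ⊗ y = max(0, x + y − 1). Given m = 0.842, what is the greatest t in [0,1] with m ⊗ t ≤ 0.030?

The residuum of the Łukasiewicz t-norm gives the supremum: min(1, 1 − 0.842 + 0.030).
1 − 0.842 + 0.030 = 0.188, so t = min(1, 0.188) = 0.188.
Check: 0.842 ⊗ 0.188 = max(0, 0.030) = 0.030 ≤ 0.030.

0.188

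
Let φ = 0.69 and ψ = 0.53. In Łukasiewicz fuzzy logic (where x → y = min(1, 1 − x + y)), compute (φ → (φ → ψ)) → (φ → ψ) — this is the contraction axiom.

φ → ψ = min(1, 1 − 0.69 + 0.53) = min(1, 0.84) = 0.84
φ → (φ → ψ) = min(1, 1 − 0.69 + 0.84) = min(1, 1.15) = 1.00
(φ → (φ → ψ)) → (φ → ψ) = min(1, 1 − 1.00 + 0.84) = min(1, 0.84) = 0.84
(The value 0.84 < 1 shows this instance is not satisfied; fails in Ł∞ (the t-norm is not idempotent).)

0.84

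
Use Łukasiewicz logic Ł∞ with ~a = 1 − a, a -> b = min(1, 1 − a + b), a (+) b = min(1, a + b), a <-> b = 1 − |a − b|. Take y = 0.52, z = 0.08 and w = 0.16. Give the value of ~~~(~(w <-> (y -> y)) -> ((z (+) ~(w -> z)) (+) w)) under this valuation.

y -> y = min(1, 1 − 0.52 + 0.52) = min(1, 1.00) = 1.00
w <-> (y -> y) = 1 − |0.16 − 1.00| = 1 − 0.84 = 0.16
~(w <-> (y -> y)) = 1 − 0.16 = 0.84
w -> z = min(1, 1 − 0.16 + 0.08) = min(1, 0.92) = 0.92
~(w -> z) = 1 − 0.92 = 0.08
z (+) ~(w -> z) = min(1, 0.08 + 0.08) = min(1, 0.16) = 0.16
(z (+) ~(w -> z)) (+) w = min(1, 0.16 + 0.16) = min(1, 0.32) = 0.32
~(w <-> (y -> y)) -> ((z (+) ~(w -> z)) (+) w) = min(1, 1 − 0.84 + 0.32) = min(1, 0.48) = 0.48
~(~(w <-> (y -> y)) -> ((z (+) ~(w -> z)) (+) w)) = 1 − 0.48 = 0.52
~~(~(w <-> (y -> y)) -> ((z (+) ~(w -> z)) (+) w)) = 1 − 0.52 = 0.48
~~~(~(w <-> (y -> y)) -> ((z (+) ~(w -> z)) (+) w)) = 1 − 0.48 = 0.52

0.52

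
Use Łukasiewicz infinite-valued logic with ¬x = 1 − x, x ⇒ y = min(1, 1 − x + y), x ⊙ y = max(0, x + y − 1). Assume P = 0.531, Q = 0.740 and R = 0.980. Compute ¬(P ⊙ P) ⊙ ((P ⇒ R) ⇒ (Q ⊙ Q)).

P ⊙ P = max(0, 0.531 + 0.531 − 1) = max(0, 0.062) = 0.062
¬(P ⊙ P) = 1 − 0.062 = 0.938
P ⇒ R = min(1, 1 − 0.531 + 0.980) = min(1, 1.449) = 1.000
Q ⊙ Q = max(0, 0.740 + 0.740 − 1) = max(0, 0.480) = 0.480
(P ⇒ R) ⇒ (Q ⊙ Q) = min(1, 1 − 1.000 + 0.480) = min(1, 0.480) = 0.480
¬(P ⊙ P) ⊙ ((P ⇒ R) ⇒ (Q ⊙ Q)) = max(0, 0.938 + 0.480 − 1) = max(0, 0.418) = 0.418

0.418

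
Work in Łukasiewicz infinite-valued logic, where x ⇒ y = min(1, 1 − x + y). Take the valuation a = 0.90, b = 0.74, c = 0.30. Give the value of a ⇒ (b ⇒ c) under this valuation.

b ⇒ c = min(1, 1 − 0.74 + 0.30) = min(1, 0.56) = 0.56
a ⇒ (b ⇒ c) = min(1, 1 − 0.90 + 0.56) = min(1, 0.66) = 0.66

0.66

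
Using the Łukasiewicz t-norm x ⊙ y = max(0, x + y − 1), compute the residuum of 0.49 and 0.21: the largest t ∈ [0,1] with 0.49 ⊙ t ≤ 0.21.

0.72

The residuum of the Łukasiewicz t-norm gives the supremum: min(1, 1 − 0.49 + 0.21).
1 − 0.49 + 0.21 = 0.72, so t = min(1, 0.72) = 0.72.
Check: 0.49 ⊙ 0.72 = max(0, 0.21) = 0.21 ≤ 0.21.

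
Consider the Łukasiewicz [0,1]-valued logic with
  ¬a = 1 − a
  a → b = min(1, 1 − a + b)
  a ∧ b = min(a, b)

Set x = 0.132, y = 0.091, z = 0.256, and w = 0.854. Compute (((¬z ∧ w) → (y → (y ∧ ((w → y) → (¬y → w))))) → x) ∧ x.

0.132

¬z = 1 − 0.256 = 0.744
¬z ∧ w = min(0.744, 0.854) = 0.744
w → y = min(1, 1 − 0.854 + 0.091) = min(1, 0.237) = 0.237
¬y = 1 − 0.091 = 0.909
¬y → w = min(1, 1 − 0.909 + 0.854) = min(1, 0.945) = 0.945
(w → y) → (¬y → w) = min(1, 1 − 0.237 + 0.945) = min(1, 1.708) = 1.000
y ∧ ((w → y) → (¬y → w)) = min(0.091, 1.000) = 0.091
y → (y ∧ ((w → y) → (¬y → w))) = min(1, 1 − 0.091 + 0.091) = min(1, 1.000) = 1.000
(¬z ∧ w) → (y → (y ∧ ((w → y) → (¬y → w)))) = min(1, 1 − 0.744 + 1.000) = min(1, 1.256) = 1.000
((¬z ∧ w) → (y → (y ∧ ((w → y) → (¬y → w))))) → x = min(1, 1 − 1.000 + 0.132) = min(1, 0.132) = 0.132
(((¬z ∧ w) → (y → (y ∧ ((w → y) → (¬y → w))))) → x) ∧ x = min(0.132, 0.132) = 0.132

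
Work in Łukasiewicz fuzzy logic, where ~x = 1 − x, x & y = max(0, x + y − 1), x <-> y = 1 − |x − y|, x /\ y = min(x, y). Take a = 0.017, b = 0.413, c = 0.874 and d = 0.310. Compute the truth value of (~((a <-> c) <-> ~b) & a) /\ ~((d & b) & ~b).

0.000

a <-> c = 1 − |0.017 − 0.874| = 1 − 0.857 = 0.143
~b = 1 − 0.413 = 0.587
(a <-> c) <-> ~b = 1 − |0.143 − 0.587| = 1 − 0.444 = 0.556
~((a <-> c) <-> ~b) = 1 − 0.556 = 0.444
~((a <-> c) <-> ~b) & a = max(0, 0.444 + 0.017 − 1) = max(0, -0.539) = 0.000
d & b = max(0, 0.310 + 0.413 − 1) = max(0, -0.277) = 0.000
(d & b) & ~b = max(0, 0.000 + 0.587 − 1) = max(0, -0.413) = 0.000
~((d & b) & ~b) = 1 − 0.000 = 1.000
(~((a <-> c) <-> ~b) & a) /\ ~((d & b) & ~b) = min(0.000, 1.000) = 0.000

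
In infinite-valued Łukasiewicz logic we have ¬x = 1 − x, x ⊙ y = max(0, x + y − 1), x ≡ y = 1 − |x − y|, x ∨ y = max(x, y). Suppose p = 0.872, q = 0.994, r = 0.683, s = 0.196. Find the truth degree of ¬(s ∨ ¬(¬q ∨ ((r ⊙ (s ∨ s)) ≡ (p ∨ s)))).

¬q = 1 − 0.994 = 0.006
s ∨ s = max(0.196, 0.196) = 0.196
r ⊙ (s ∨ s) = max(0, 0.683 + 0.196 − 1) = max(0, -0.121) = 0.000
p ∨ s = max(0.872, 0.196) = 0.872
(r ⊙ (s ∨ s)) ≡ (p ∨ s) = 1 − |0.000 − 0.872| = 1 − 0.872 = 0.128
¬q ∨ ((r ⊙ (s ∨ s)) ≡ (p ∨ s)) = max(0.006, 0.128) = 0.128
¬(¬q ∨ ((r ⊙ (s ∨ s)) ≡ (p ∨ s))) = 1 − 0.128 = 0.872
s ∨ ¬(¬q ∨ ((r ⊙ (s ∨ s)) ≡ (p ∨ s))) = max(0.196, 0.872) = 0.872
¬(s ∨ ¬(¬q ∨ ((r ⊙ (s ∨ s)) ≡ (p ∨ s)))) = 1 − 0.872 = 0.128

0.128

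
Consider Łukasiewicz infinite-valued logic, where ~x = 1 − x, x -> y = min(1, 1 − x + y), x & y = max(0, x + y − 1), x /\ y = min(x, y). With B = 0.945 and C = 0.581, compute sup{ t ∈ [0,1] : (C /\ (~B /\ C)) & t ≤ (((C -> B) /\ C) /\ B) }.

1.000

~B = 1 − 0.945 = 0.055
~B /\ C = min(0.055, 0.581) = 0.055
C /\ (~B /\ C) = min(0.581, 0.055) = 0.055
So the left factor is C /\ (~B /\ C) = 0.055.
C -> B = min(1, 1 − 0.581 + 0.945) = min(1, 1.364) = 1.000
(C -> B) /\ C = min(1.000, 0.581) = 0.581
((C -> B) /\ C) /\ B = min(0.581, 0.945) = 0.581
So the right-hand bound is ((C -> B) /\ C) /\ B = 0.581.
The residuum of the Łukasiewicz t-norm gives the supremum: min(1, 1 − 0.055 + 0.581).
1 − 0.055 + 0.581 = 1.526, so t = min(1, 1.526) = 1.000.
Check: 0.055 & 1.000 = max(0, 0.055) = 0.055 ≤ 0.581.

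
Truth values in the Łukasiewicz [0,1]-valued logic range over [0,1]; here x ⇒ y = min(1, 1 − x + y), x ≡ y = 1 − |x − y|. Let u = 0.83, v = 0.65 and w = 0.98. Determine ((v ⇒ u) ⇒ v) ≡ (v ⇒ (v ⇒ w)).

v ⇒ u = min(1, 1 − 0.65 + 0.83) = min(1, 1.18) = 1.00
(v ⇒ u) ⇒ v = min(1, 1 − 1.00 + 0.65) = min(1, 0.65) = 0.65
v ⇒ w = min(1, 1 − 0.65 + 0.98) = min(1, 1.33) = 1.00
v ⇒ (v ⇒ w) = min(1, 1 − 0.65 + 1.00) = min(1, 1.35) = 1.00
((v ⇒ u) ⇒ v) ≡ (v ⇒ (v ⇒ w)) = 1 − |0.65 − 1.00| = 1 − 0.35 = 0.65

0.65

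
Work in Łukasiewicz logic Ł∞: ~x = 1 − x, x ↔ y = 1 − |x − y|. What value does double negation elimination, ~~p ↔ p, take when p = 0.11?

1.00

~p = 1 − 0.11 = 0.89
~~p = 1 − 0.89 = 0.11
~~p ↔ p = 1 − |0.11 − 0.11| = 1 − 0.00 = 1.00
(As expected: always 1 in Ł∞ since negation is involutive.)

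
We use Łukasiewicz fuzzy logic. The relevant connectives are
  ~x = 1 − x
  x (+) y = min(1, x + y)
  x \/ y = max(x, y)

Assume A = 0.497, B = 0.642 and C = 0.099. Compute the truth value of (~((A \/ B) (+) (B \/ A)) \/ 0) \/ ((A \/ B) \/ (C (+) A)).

A \/ B = max(0.497, 0.642) = 0.642
B \/ A = max(0.642, 0.497) = 0.642
(A \/ B) (+) (B \/ A) = min(1, 0.642 + 0.642) = min(1, 1.284) = 1.000
~((A \/ B) (+) (B \/ A)) = 1 − 1.000 = 0.000
~((A \/ B) (+) (B \/ A)) \/ 0 = max(0.000, 0.000) = 0.000
C (+) A = min(1, 0.099 + 0.497) = min(1, 0.596) = 0.596
(A \/ B) \/ (C (+) A) = max(0.642, 0.596) = 0.642
(~((A \/ B) (+) (B \/ A)) \/ 0) \/ ((A \/ B) \/ (C (+) A)) = max(0.000, 0.642) = 0.642

0.642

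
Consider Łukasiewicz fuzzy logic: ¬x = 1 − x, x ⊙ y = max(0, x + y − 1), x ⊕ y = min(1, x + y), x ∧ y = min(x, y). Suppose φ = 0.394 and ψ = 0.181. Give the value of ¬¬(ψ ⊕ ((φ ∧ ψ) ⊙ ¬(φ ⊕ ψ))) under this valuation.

φ ∧ ψ = min(0.394, 0.181) = 0.181
φ ⊕ ψ = min(1, 0.394 + 0.181) = min(1, 0.575) = 0.575
¬(φ ⊕ ψ) = 1 − 0.575 = 0.425
(φ ∧ ψ) ⊙ ¬(φ ⊕ ψ) = max(0, 0.181 + 0.425 − 1) = max(0, -0.394) = 0.000
ψ ⊕ ((φ ∧ ψ) ⊙ ¬(φ ⊕ ψ)) = min(1, 0.181 + 0.000) = min(1, 0.181) = 0.181
¬(ψ ⊕ ((φ ∧ ψ) ⊙ ¬(φ ⊕ ψ))) = 1 − 0.181 = 0.819
¬¬(ψ ⊕ ((φ ∧ ψ) ⊙ ¬(φ ⊕ ψ))) = 1 − 0.819 = 0.181

0.181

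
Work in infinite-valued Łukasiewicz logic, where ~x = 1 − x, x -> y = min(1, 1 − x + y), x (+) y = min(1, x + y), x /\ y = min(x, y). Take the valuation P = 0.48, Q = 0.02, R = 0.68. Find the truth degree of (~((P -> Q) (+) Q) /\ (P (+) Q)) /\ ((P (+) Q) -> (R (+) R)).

0.44

P -> Q = min(1, 1 − 0.48 + 0.02) = min(1, 0.54) = 0.54
(P -> Q) (+) Q = min(1, 0.54 + 0.02) = min(1, 0.56) = 0.56
~((P -> Q) (+) Q) = 1 − 0.56 = 0.44
P (+) Q = min(1, 0.48 + 0.02) = min(1, 0.50) = 0.50
~((P -> Q) (+) Q) /\ (P (+) Q) = min(0.44, 0.50) = 0.44
R (+) R = min(1, 0.68 + 0.68) = min(1, 1.36) = 1.00
(P (+) Q) -> (R (+) R) = min(1, 1 − 0.50 + 1.00) = min(1, 1.50) = 1.00
(~((P -> Q) (+) Q) /\ (P (+) Q)) /\ ((P (+) Q) -> (R (+) R)) = min(0.44, 1.00) = 0.44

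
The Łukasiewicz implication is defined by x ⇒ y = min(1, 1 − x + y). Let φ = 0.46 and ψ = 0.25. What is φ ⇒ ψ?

0.79

φ ⇒ ψ = min(1, 1 − 0.46 + 0.25) = min(1, 0.79) = 0.79
For comparison, the Gödel implication (1 if x ≤ y else y) would give 0.25.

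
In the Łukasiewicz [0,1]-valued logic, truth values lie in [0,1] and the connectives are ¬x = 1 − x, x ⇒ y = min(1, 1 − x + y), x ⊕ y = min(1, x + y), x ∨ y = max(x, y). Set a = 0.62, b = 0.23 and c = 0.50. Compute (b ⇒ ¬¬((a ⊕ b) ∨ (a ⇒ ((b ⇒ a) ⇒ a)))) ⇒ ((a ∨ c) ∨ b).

0.62

a ⊕ b = min(1, 0.62 + 0.23) = min(1, 0.85) = 0.85
b ⇒ a = min(1, 1 − 0.23 + 0.62) = min(1, 1.39) = 1.00
(b ⇒ a) ⇒ a = min(1, 1 − 1.00 + 0.62) = min(1, 0.62) = 0.62
a ⇒ ((b ⇒ a) ⇒ a) = min(1, 1 − 0.62 + 0.62) = min(1, 1.00) = 1.00
(a ⊕ b) ∨ (a ⇒ ((b ⇒ a) ⇒ a)) = max(0.85, 1.00) = 1.00
¬((a ⊕ b) ∨ (a ⇒ ((b ⇒ a) ⇒ a))) = 1 − 1.00 = 0.00
¬¬((a ⊕ b) ∨ (a ⇒ ((b ⇒ a) ⇒ a))) = 1 − 0.00 = 1.00
b ⇒ ¬¬((a ⊕ b) ∨ (a ⇒ ((b ⇒ a) ⇒ a))) = min(1, 1 − 0.23 + 1.00) = min(1, 1.77) = 1.00
a ∨ c = max(0.62, 0.50) = 0.62
(a ∨ c) ∨ b = max(0.62, 0.23) = 0.62
(b ⇒ ¬¬((a ⊕ b) ∨ (a ⇒ ((b ⇒ a) ⇒ a)))) ⇒ ((a ∨ c) ∨ b) = min(1, 1 − 1.00 + 0.62) = min(1, 0.62) = 0.62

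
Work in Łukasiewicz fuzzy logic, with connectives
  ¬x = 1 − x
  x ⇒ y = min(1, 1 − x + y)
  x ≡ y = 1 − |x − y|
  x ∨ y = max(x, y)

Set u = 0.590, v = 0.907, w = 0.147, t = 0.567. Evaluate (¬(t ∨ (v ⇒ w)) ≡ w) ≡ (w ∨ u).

0.876

v ⇒ w = min(1, 1 − 0.907 + 0.147) = min(1, 0.240) = 0.240
t ∨ (v ⇒ w) = max(0.567, 0.240) = 0.567
¬(t ∨ (v ⇒ w)) = 1 − 0.567 = 0.433
¬(t ∨ (v ⇒ w)) ≡ w = 1 − |0.433 − 0.147| = 1 − 0.286 = 0.714
w ∨ u = max(0.147, 0.590) = 0.590
(¬(t ∨ (v ⇒ w)) ≡ w) ≡ (w ∨ u) = 1 − |0.714 − 0.590| = 1 − 0.124 = 0.876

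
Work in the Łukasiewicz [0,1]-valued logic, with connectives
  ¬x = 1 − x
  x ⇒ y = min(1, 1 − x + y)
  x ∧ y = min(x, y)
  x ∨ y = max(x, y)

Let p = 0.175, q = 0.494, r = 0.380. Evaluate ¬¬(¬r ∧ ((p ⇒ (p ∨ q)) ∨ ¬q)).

¬r = 1 − 0.380 = 0.620
p ∨ q = max(0.175, 0.494) = 0.494
p ⇒ (p ∨ q) = min(1, 1 − 0.175 + 0.494) = min(1, 1.319) = 1.000
¬q = 1 − 0.494 = 0.506
(p ⇒ (p ∨ q)) ∨ ¬q = max(1.000, 0.506) = 1.000
¬r ∧ ((p ⇒ (p ∨ q)) ∨ ¬q) = min(0.620, 1.000) = 0.620
¬(¬r ∧ ((p ⇒ (p ∨ q)) ∨ ¬q)) = 1 − 0.620 = 0.380
¬¬(¬r ∧ ((p ⇒ (p ∨ q)) ∨ ¬q)) = 1 − 0.380 = 0.620

0.620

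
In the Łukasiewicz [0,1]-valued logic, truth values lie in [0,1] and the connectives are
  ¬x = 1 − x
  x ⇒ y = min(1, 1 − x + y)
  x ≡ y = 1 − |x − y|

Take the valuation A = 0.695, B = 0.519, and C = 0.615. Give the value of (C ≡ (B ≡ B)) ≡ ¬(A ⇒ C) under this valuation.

0.465

B ≡ B = 1 − |0.519 − 0.519| = 1 − 0.000 = 1.000
C ≡ (B ≡ B) = 1 − |0.615 − 1.000| = 1 − 0.385 = 0.615
A ⇒ C = min(1, 1 − 0.695 + 0.615) = min(1, 0.920) = 0.920
¬(A ⇒ C) = 1 − 0.920 = 0.080
(C ≡ (B ≡ B)) ≡ ¬(A ⇒ C) = 1 − |0.615 − 0.080| = 1 − 0.535 = 0.465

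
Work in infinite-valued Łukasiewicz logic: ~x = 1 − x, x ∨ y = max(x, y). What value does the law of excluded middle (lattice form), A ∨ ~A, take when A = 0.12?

~A = 1 − 0.12 = 0.88
A ∨ ~A = max(0.12, 0.88) = 0.88
(The value 0.88 < 1 shows this instance is not satisfied; not a Ł∞-tautology — its value is max(a, 1−a).)

0.88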